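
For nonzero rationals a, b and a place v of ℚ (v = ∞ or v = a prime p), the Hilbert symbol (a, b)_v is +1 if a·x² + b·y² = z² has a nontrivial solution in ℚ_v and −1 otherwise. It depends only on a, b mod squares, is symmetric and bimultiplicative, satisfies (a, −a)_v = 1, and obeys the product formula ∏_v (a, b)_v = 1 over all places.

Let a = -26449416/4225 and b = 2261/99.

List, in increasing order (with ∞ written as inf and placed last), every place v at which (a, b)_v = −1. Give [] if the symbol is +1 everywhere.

Mod squares: a ≡ -34, b ≡ 24871. Check v ∈ {∞, 2, 3, 5, 7, 11, 13, 17, 19}.
v=13: a=13^-2·(≡6), b=13^0·(≡8) mod 13; (6|13)=-1, (8|13)=-1; (−1)^{-2·0·6}·(-1)^0·(-1)^-2 = +1.
v=∞: -34 < 0 and 24871 > 0  ⇒  (a,b)_∞ = +1.
v=3: a=3^4·(≡2), b=3^-2·(≡1) mod 3; (2|3)=-1, (1|3)=+1; (−1)^{4·-2·1}·(-1)^-2·(+1)^4 = +1.
v=7: a=7^4·(≡4), b=7^1·(≡1) mod 7; (4|7)=+1, (1|7)=+1; (−1)^{4·1·3}·(+1)^1·(+1)^4 = +1.
v=5: a=5^-2·(≡1), b=5^0·(≡4) mod 5; (1|5)=+1, (4|5)=+1; (−1)^{-2·0·2}·(+1)^0·(+1)^-2 = +1.
v=11: a=11^0·(≡7), b=11^-1·(≡8) mod 11; (7|11)=-1, (8|11)=-1; (−1)^{0·-1·5}·(-1)^-1·(-1)^0 = -1.
v=19: a=19^0·(≡4), b=19^1·(≡6) mod 19; (4|19)=+1, (6|19)=+1; (−1)^{0·1·9}·(+1)^1·(+1)^0 = +1.
v=17: a=17^1·(≡1), b=17^1·(≡1) mod 17; (1|17)=+1, (1|17)=+1; (−1)^{1·1·8}·(+1)^1·(+1)^1 = +1.
v=2: v_2(a)=3, v_2(b)=0; units ≡ 7, 7 (mod 8); ε·ε+αω+βω = 1·1+3·0+0·0 ≡ 1  ⇒  (a,b)_2 = -1.
Ram(-34, 24871) = {2, 11}; no ℚ_2-point on the conic.

[2, 11]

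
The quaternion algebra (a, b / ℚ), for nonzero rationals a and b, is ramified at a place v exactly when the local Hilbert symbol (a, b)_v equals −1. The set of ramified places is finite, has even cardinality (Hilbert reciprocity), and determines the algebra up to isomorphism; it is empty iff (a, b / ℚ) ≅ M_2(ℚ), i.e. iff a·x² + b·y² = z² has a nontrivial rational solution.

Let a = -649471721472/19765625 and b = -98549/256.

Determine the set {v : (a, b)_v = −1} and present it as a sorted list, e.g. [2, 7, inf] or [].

(a, b) ≡ (-2530, -341) mod (ℚ^×)²; places V = {2, 3, 5, 7, 11, 17, 23, 31, 53, ∞}.
(a,b)_5: α=-7, u≡1; β=0, v≡1 (mod 5); (1|5)=+1, (1|5)=+1; sign (−1)^0·+1^0·+1^-7 = +1.
(a,b)_2: α=19, β=-8; u≡7, v≡3 (mod 8); ε(u)ε(v)=1·1, αω(v)=19·1, βω(u)=-8·0; sum ≡ 0  ⇒  +1.
(a,b)_23: α=-1, u≡11; β=0, v≡2 (mod 23); (11|23)=-1, (2|23)=+1; sign (−1)^0·-1^0·+1^-1 = +1.
(a,b)_17: α=0, u≡12; β=2, v≡16 (mod 17); (12|17)=-1, (16|17)=+1; sign (−1)^0·-1^2·+1^0 = +1.
(a,b)_3: α=2, u≡2; β=0, v≡1 (mod 3); (2|3)=-1, (1|3)=+1; sign (−1)^0·-1^0·+1^2 = +1.
(a,b)_7: α=2, u≡4; β=0, v≡1 (mod 7); (4|7)=+1, (1|7)=+1; sign (−1)^0·+1^0·+1^2 = +1.
(a,b)_31: α=0, u≡24; β=1, v≡25 (mod 31); (24|31)=-1, (25|31)=+1; sign (−1)^0·-1^1·+1^0 = -1.
(a,b)_∞: sgn(-2530)=−, sgn(-341)=−, so -1.
(a,b)_53: α=2, u≡41; β=0, v≡26 (mod 53); (41|53)=-1, (26|53)=-1; sign (−1)^0·-1^0·-1^2 = +1.
(a,b)_11: α=-1, u≡3; β=1, v≡2 (mod 11); (3|11)=+1, (2|11)=-1; sign (−1)^1·+1^1·-1^-1 = +1.
(-2530, -341 / ℚ) ramifies at {31, ∞}: a division algebra.

[31, inf]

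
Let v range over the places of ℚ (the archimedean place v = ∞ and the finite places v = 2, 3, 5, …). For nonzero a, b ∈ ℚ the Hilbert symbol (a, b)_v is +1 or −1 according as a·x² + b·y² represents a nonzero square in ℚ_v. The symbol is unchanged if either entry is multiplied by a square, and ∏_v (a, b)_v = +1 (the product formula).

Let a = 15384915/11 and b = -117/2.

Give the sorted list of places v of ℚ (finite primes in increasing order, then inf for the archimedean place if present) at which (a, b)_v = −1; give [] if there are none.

[11, 13]

Mod squares: a ≡ 385, b ≡ -26. Check v ∈ {∞, 2, 3, 5, 7, 11, 13, 17}.
v=11: a=11^-1·(≡7), b=11^0·(≡2) mod 11; (7|11)=-1, (2|11)=-1; (−1)^{-1·0·5}·(-1)^0·(-1)^-1 = -1.
v=13: a=13^2·(≡2), b=13^1·(≡2) mod 13; (2|13)=-1, (2|13)=-1; (−1)^{2·1·6}·(-1)^1·(-1)^2 = -1.
v=17: a=17^2·(≡10), b=17^0·(≡1) mod 17; (10|17)=-1, (1|17)=+1; (−1)^{2·0·8}·(-1)^0·(+1)^2 = +1.
v=2: v_2(a)=0, v_2(b)=-1; units ≡ 1, 3 (mod 8); ε·ε+αω+βω = 0·1+0·1+-1·0 ≡ 0  ⇒  (a,b)_2 = +1.
v=5: a=5^1·(≡3), b=5^0·(≡4) mod 5; (3|5)=-1, (4|5)=+1; (−1)^{1·0·2}·(-1)^0·(+1)^1 = +1.
v=3: a=3^2·(≡1), b=3^2·(≡1) mod 3; (1|3)=+1, (1|3)=+1; (−1)^{2·2·1}·(+1)^2·(+1)^2 = +1.
v=∞: 385 > 0 and -26 < 0  ⇒  (a,b)_∞ = +1.
v=7: a=7^1·(≡5), b=7^0·(≡1) mod 7; (5|7)=-1, (1|7)=+1; (−1)^{1·0·3}·(-1)^0·(+1)^1 = +1.
|Ram(385, -26)| = 2, even; anisotropic at {11, 13}.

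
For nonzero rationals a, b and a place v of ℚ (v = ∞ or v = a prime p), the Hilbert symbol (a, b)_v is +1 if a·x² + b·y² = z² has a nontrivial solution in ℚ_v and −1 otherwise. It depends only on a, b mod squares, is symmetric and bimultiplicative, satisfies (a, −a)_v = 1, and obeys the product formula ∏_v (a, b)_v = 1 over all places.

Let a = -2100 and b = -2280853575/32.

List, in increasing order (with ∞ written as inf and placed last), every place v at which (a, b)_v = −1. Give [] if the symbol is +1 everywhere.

(a, b) ≡ (-21, -119966) mod (ℚ^×)²; places V = {2, 3, 5, 7, 11, 13, 19, 41, ∞}.
(a,b)_7: α=1, u≡1; β=1, v≡5 (mod 7); (1|7)=+1, (5|7)=-1; sign (−1)^1·+1^1·-1^1 = +1.
(a,b)_2: α=2, β=-5; u≡3, v≡1 (mod 8); ε(u)ε(v)=1·0, αω(v)=2·0, βω(u)=-5·1; sum ≡ 1  ⇒  -1.
(a,b)_∞: sgn(-21)=−, sgn(-119966)=−, so -1.
(a,b)_5: α=2, u≡1; β=2, v≡1 (mod 5); (1|5)=+1, (1|5)=+1; sign (−1)^0·+1^2·+1^2 = +1.
(a,b)_3: α=1, u≡2; β=2, v≡1 (mod 3); (2|3)=-1, (1|3)=+1; sign (−1)^0·-1^2·+1^1 = +1.
(a,b)_11: α=0, u≡1; β=1, v≡6 (mod 11); (1|11)=+1, (6|11)=-1; sign (−1)^0·+1^1·-1^0 = +1.
(a,b)_19: α=0, u≡9; β=1, v≡3 (mod 19); (9|19)=+1, (3|19)=-1; sign (−1)^0·+1^1·-1^0 = +1.
(a,b)_41: α=0, u≡32; β=1, v≡15 (mod 41); (32|41)=+1, (15|41)=-1; sign (−1)^0·+1^1·-1^0 = +1.
(a,b)_13: α=0, u≡6; β=2, v≡8 (mod 13); (6|13)=-1, (8|13)=-1; sign (−1)^0·-1^2·-1^0 = +1.
Ram(-21, -119966) = {2, ∞}; no ℚ_2-point on the conic.

[2, inf]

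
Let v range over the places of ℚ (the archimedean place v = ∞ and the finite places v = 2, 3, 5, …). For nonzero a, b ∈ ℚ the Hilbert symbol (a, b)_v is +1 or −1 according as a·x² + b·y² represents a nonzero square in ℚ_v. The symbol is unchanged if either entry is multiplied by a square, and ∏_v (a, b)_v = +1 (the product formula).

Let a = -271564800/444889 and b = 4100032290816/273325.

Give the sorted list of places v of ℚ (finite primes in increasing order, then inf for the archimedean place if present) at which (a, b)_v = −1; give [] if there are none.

[11, 13]

(a, b) ≡ (-663, 102102) mod (ℚ^×)²; places V = {2, 3, 5, 7, 11, 13, 17, 23, 29, ∞}.
(a,b)_2: α=14, β=13; u≡1, v≡3 (mod 8); ε(u)ε(v)=0·1, αω(v)=14·1, βω(u)=13·0; sum ≡ 0  ⇒  +1.
(a,b)_13: α=1, u≡3; β=-1, v≡5 (mod 13); (3|13)=+1, (5|13)=-1; sign (−1)^0·+1^-1·-1^1 = -1.
(a,b)_11: α=0, u≡2; β=1, v≡4 (mod 11); (2|11)=-1, (4|11)=+1; sign (−1)^0·-1^1·+1^0 = -1.
(a,b)_5: α=2, u≡2; β=-2, v≡2 (mod 5); (2|5)=-1, (2|5)=-1; sign (−1)^0·-1^-2·-1^2 = +1.
(a,b)_3: α=1, u≡1; β=3, v≡2 (mod 3); (1|3)=+1, (2|3)=-1; sign (−1)^1·+1^3·-1^1 = +1.
(a,b)_17: α=1, u≡10; β=3, v≡14 (mod 17); (10|17)=-1, (14|17)=-1; sign (−1)^0·-1^3·-1^1 = +1.
(a,b)_7: α=0, u≡1; β=3, v≡5 (mod 7); (1|7)=+1, (5|7)=-1; sign (−1)^0·+1^3·-1^0 = +1.
(a,b)_∞: sgn(-663)=−, sgn(102102)=+, so +1.
(a,b)_23: α=-2, u≡12; β=0, v≡14 (mod 23); (12|23)=+1, (14|23)=-1; sign (−1)^0·+1^0·-1^-2 = +1.
(a,b)_29: α=-2, u≡23; β=-2, v≡6 (mod 29); (23|29)=+1, (6|29)=+1; sign (−1)^0·+1^-2·+1^-2 = +1.
Ram(-663, 102102) = {11, 13}; no ℚ_11-point on the conic.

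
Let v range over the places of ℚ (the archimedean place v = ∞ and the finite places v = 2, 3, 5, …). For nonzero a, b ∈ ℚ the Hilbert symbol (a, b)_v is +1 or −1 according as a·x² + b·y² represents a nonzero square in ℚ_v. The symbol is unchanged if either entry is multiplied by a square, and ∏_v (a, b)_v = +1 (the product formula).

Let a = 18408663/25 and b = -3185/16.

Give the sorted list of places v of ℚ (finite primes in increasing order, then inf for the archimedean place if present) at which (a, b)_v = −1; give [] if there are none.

(a, b) ≡ (247, -65) mod (ℚ^×)²; places V = {2, 3, 5, 7, 13, 19, ∞}.
(a,b)_5: α=-2, u≡3; β=1, v≡3 (mod 5); (3|5)=-1, (3|5)=-1; sign (−1)^0·-1^1·-1^-2 = -1.
(a,b)_19: α=1, u≡8; β=0, v≡4 (mod 19); (8|19)=-1, (4|19)=+1; sign (−1)^0·-1^0·+1^1 = +1.
(a,b)_7: α=2, u≡1; β=2, v≡6 (mod 7); (1|7)=+1, (6|7)=-1; sign (−1)^0·+1^2·-1^2 = +1.
(a,b)_3: α=2, u≡1; β=0, v≡1 (mod 3); (1|3)=+1, (1|3)=+1; sign (−1)^0·+1^0·+1^2 = +1.
(a,b)_∞: sgn(247)=+, sgn(-65)=−, so +1.
(a,b)_13: α=3, u≡6; β=1, v≡5 (mod 13); (6|13)=-1, (5|13)=-1; sign (−1)^0·-1^1·-1^3 = +1.
(a,b)_2: α=0, β=-4; u≡7, v≡7 (mod 8); ε(u)ε(v)=1·1, αω(v)=0·0, βω(u)=-4·0; sum ≡ 1  ⇒  -1.
|Ram(247, -65)| = 2, even; anisotropic at {2, 5}.

[2, 5]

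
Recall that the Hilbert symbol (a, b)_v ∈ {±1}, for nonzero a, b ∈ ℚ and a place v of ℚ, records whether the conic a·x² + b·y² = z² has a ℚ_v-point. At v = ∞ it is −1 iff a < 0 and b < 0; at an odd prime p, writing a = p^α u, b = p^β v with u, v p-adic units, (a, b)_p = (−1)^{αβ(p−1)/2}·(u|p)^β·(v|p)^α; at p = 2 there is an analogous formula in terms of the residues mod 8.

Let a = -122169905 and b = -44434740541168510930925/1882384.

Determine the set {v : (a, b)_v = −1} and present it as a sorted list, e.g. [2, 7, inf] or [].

Mod squares: a ≡ -230945, b ≡ -437. Check v ∈ {∞, 2, 5, 7, 11, 13, 17, 19, 23, 29, 37}.
v=29: a=29^0·(≡19), b=29^2·(≡18) mod 29; (19|29)=-1, (18|29)=-1; (−1)^{0·2·14}·(-1)^2·(-1)^0 = +1.
v=11: a=11^1·(≡4), b=11^2·(≡4) mod 11; (4|11)=+1, (4|11)=+1; (−1)^{1·2·5}·(+1)^2·(+1)^1 = +1.
v=2: v_2(a)=0, v_2(b)=-4; units ≡ 7, 3 (mod 8); ε·ε+αω+βω = 1·1+0·1+-4·0 ≡ 1  ⇒  (a,b)_2 = -1.
v=5: a=5^1·(≡4), b=5^2·(≡2) mod 5; (4|5)=+1, (2|5)=-1; (−1)^{1·2·2}·(+1)^2·(-1)^1 = -1.
v=19: a=19^1·(≡4), b=19^3·(≡10) mod 19; (4|19)=+1, (10|19)=-1; (−1)^{1·3·9}·(+1)^3·(-1)^1 = +1.
v=17: a=17^1·(≡13), b=17^2·(≡11) mod 17; (13|17)=+1, (11|17)=-1; (−1)^{1·2·8}·(+1)^2·(-1)^1 = -1.
v=37: a=37^0·(≡25), b=37^2·(≡33) mod 37; (25|37)=+1, (33|37)=+1; (−1)^{0·2·18}·(+1)^2·(+1)^0 = +1.
v=23: a=23^2·(≡21), b=23^5·(≡2) mod 23; (21|23)=-1, (2|23)=+1; (−1)^{2·5·11}·(-1)^5·(+1)^2 = -1.
v=∞: -230945 < 0 and -437 < 0  ⇒  (a,b)_∞ = -1.
v=7: a=7^0·(≡3), b=7^-6·(≡2) mod 7; (3|7)=-1, (2|7)=+1; (−1)^{0·-6·3}·(-1)^-6·(+1)^0 = +1.
v=13: a=13^1·(≡2), b=13^0·(≡7) mod 13; (2|13)=-1, (7|13)=-1; (−1)^{1·0·6}·(-1)^0·(-1)^1 = -1.
(-230945, -437 / ℚ) ramifies at {2, 5, 13, 17, 23, ∞}: a division algebra.

[2, 5, 13, 17, 23, inf]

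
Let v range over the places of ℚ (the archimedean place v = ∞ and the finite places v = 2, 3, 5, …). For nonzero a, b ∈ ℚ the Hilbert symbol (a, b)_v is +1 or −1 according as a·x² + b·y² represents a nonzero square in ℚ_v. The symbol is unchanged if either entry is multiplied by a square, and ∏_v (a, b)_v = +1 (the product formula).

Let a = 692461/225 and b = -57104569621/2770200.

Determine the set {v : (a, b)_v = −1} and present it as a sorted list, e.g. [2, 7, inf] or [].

[2, 11, 17, 41]

(a, b) ≡ (1309, -531278) mod (ℚ^×)²; places V = {2, 3, 5, 7, 11, 17, 19, 23, 31, 41, 43, 47, ∞}.
(a,b)_3: α=-2, u≡1; β=-6, v≡1 (mod 3); (1|3)=+1, (1|3)=+1; sign (−1)^0·+1^-6·+1^-2 = +1.
(a,b)_7: α=1, u≡6; β=0, v≡1 (mod 7); (6|7)=-1, (1|7)=+1; sign (−1)^0·-1^0·+1^1 = +1.
(a,b)_31: α=0, u≡25; β=1, v≡25 (mod 31); (25|31)=+1, (25|31)=+1; sign (−1)^0·+1^1·+1^0 = +1.
(a,b)_2: α=0, β=-3; u≡5, v≡1 (mod 8); ε(u)ε(v)=0·0, αω(v)=0·0, βω(u)=-3·1; sum ≡ 1  ⇒  -1.
(a,b)_11: α=1, u≡4; β=1, v≡3 (mod 11); (4|11)=+1, (3|11)=+1; sign (−1)^1·+1^1·+1^1 = -1.
(a,b)_43: α=0, u≡29; β=2, v≡3 (mod 43); (29|43)=-1, (3|43)=-1; sign (−1)^0·-1^2·-1^0 = +1.
(a,b)_5: α=-2, u≡4; β=-2, v≡3 (mod 5); (4|5)=+1, (3|5)=-1; sign (−1)^0·+1^-2·-1^-2 = +1.
(a,b)_47: α=0, u≡46; β=2, v≡20 (mod 47); (46|47)=-1, (20|47)=-1; sign (−1)^0·-1^2·-1^0 = +1.
(a,b)_23: α=2, u≡5; β=0, v≡15 (mod 23); (5|23)=-1, (15|23)=-1; sign (−1)^0·-1^0·-1^2 = +1.
(a,b)_19: α=0, u≡17; β=-1, v≡4 (mod 19); (17|19)=+1, (4|19)=+1; sign (−1)^0·+1^-1·+1^0 = +1.
(a,b)_∞: sgn(1309)=+, sgn(-531278)=−, so +1.
(a,b)_17: α=1, u≡13; β=0, v≡11 (mod 17); (13|17)=+1, (11|17)=-1; sign (−1)^0·+1^0·-1^1 = -1.
(a,b)_41: α=0, u≡17; β=1, v≡25 (mod 41); (17|41)=-1, (25|41)=+1; sign (−1)^0·-1^1·+1^0 = -1.
|Ram(1309, -531278)| = 4, even; anisotropic at {2, 11, 17, 41}.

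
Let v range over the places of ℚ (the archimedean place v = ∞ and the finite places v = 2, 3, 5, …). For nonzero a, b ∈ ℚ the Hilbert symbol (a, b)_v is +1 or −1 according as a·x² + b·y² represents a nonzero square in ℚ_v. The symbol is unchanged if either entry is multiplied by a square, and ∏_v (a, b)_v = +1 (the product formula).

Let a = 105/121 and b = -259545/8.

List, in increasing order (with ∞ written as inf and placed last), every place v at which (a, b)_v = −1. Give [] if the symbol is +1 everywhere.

[5, 11]

Mod squares: a ≡ 105, b ≡ -4290. Check v ∈ {∞, 2, 3, 5, 7, 11, 13}.
v=2: v_2(a)=0, v_2(b)=-3; units ≡ 1, 7 (mod 8); ε·ε+αω+βω = 0·1+0·0+-3·0 ≡ 0  ⇒  (a,b)_2 = +1.
v=∞: 105 > 0 and -4290 < 0  ⇒  (a,b)_∞ = +1.
v=3: a=3^1·(≡2), b=3^1·(≡1) mod 3; (2|3)=-1, (1|3)=+1; (−1)^{1·1·1}·(-1)^1·(+1)^1 = +1.
v=5: a=5^1·(≡1), b=5^1·(≡2) mod 5; (1|5)=+1, (2|5)=-1; (−1)^{1·1·2}·(+1)^1·(-1)^1 = -1.
v=11: a=11^-2·(≡6), b=11^3·(≡10) mod 11; (6|11)=-1, (10|11)=-1; (−1)^{-2·3·5}·(-1)^3·(-1)^-2 = -1.
v=13: a=13^0·(≡10), b=13^1·(≡2) mod 13; (10|13)=+1, (2|13)=-1; (−1)^{0·1·6}·(+1)^1·(-1)^0 = +1.
v=7: a=7^1·(≡4), b=7^0·(≡1) mod 7; (4|7)=+1, (1|7)=+1; (−1)^{1·0·3}·(+1)^0·(+1)^1 = +1.
(105, -4290 / ℚ) ramifies at {5, 11}: a division algebra.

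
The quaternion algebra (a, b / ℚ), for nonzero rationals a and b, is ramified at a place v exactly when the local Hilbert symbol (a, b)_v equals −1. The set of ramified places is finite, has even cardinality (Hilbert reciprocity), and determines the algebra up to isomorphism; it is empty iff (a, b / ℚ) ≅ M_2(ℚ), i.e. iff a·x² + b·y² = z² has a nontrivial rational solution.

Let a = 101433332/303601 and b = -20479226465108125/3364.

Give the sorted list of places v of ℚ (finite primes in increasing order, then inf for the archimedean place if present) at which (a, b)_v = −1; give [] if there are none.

Mod squares: a ≡ 4277, b ≡ -253. Check v ∈ {∞, 2, 5, 7, 11, 13, 19, 23, 29, 31, 47}.
v=47: a=47^1·(≡44), b=47^2·(≡23) mod 47; (44|47)=-1, (23|47)=-1; (−1)^{1·2·23}·(-1)^2·(-1)^1 = -1.
v=29: a=29^-2·(≡27), b=29^-2·(≡15) mod 29; (27|29)=-1, (15|29)=-1; (−1)^{-2·-2·14}·(-1)^-2·(-1)^-2 = +1.
v=19: a=19^-2·(≡13), b=19^2·(≡10) mod 19; (13|19)=-1, (10|19)=-1; (−1)^{-2·2·9}·(-1)^2·(-1)^-2 = +1.
v=∞: 4277 > 0 and -253 < 0  ⇒  (a,b)_∞ = +1.
v=13: a=13^1·(≡10), b=13^2·(≡7) mod 13; (10|13)=+1, (7|13)=-1; (−1)^{1·2·6}·(+1)^2·(-1)^1 = -1.
v=31: a=31^0·(≡12), b=31^2·(≡3) mod 31; (12|31)=-1, (3|31)=-1; (−1)^{0·2·15}·(-1)^2·(-1)^0 = +1.
v=11: a=11^2·(≡4), b=11^1·(≡2) mod 11; (4|11)=+1, (2|11)=-1; (−1)^{2·1·5}·(+1)^1·(-1)^2 = +1.
v=2: v_2(a)=2, v_2(b)=-2; units ≡ 5, 3 (mod 8); ε·ε+αω+βω = 0·1+2·1+-2·1 ≡ 0  ⇒  (a,b)_2 = +1.
v=5: a=5^0·(≡2), b=5^4·(≡3) mod 5; (2|5)=-1, (3|5)=-1; (−1)^{0·4·2}·(-1)^4·(-1)^0 = +1.
v=7: a=7^3·(≡4), b=7^0·(≡5) mod 7; (4|7)=+1, (5|7)=-1; (−1)^{3·0·3}·(+1)^0·(-1)^3 = -1.
v=23: a=23^0·(≡20), b=23^1·(≡9) mod 23; (20|23)=-1, (9|23)=+1; (−1)^{0·1·11}·(-1)^1·(+1)^0 = -1.
|Ram(4277, -253)| = 4, even; anisotropic at {7, 13, 23, 47}.

[7, 13, 23, 47]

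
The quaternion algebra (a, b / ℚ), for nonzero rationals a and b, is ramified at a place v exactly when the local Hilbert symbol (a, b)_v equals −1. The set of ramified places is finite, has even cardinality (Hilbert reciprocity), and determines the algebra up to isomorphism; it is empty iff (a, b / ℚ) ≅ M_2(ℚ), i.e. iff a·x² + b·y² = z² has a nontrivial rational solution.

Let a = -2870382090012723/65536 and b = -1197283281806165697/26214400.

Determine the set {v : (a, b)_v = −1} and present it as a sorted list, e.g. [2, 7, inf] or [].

Mod squares: a ≡ -10015603, b ≡ -110171633. Check v ∈ {∞, 2, 3, 5, 11, 13, 19, 23, 41, 43}.
v=13: a=13^1·(≡3), b=13^3·(≡11) mod 13; (3|13)=+1, (11|13)=-1; (−1)^{1·3·6}·(+1)^3·(-1)^1 = -1.
v=5: a=5^0·(≡2), b=5^-2·(≡3) mod 5; (2|5)=-1, (3|5)=-1; (−1)^{0·-2·2}·(-1)^-2·(-1)^0 = +1.
v=43: a=43^1·(≡14), b=43^1·(≡41) mod 43; (14|43)=+1, (41|43)=+1; (−1)^{1·1·21}·(+1)^1·(+1)^1 = -1.
v=11: a=11^2·(≡2), b=11^3·(≡7) mod 11; (2|11)=-1, (7|11)=-1; (−1)^{2·3·5}·(-1)^3·(-1)^2 = -1.
v=19: a=19^3·(≡3), b=19^1·(≡12) mod 19; (3|19)=-1, (12|19)=-1; (−1)^{3·1·9}·(-1)^1·(-1)^3 = -1.
v=3: a=3^8·(≡2), b=3^12·(≡1) mod 3; (2|3)=-1, (1|3)=+1; (−1)^{8·12·1}·(-1)^12·(+1)^8 = +1.
v=2: v_2(a)=-16, v_2(b)=-20; units ≡ 5, 7 (mod 8); ε·ε+αω+βω = 0·1+-16·0+-20·1 ≡ 0  ⇒  (a,b)_2 = +1.
v=∞: -10015603 < 0 and -110171633 < 0  ⇒  (a,b)_∞ = -1.
v=41: a=41^1·(≡32), b=41^1·(≡19) mod 41; (32|41)=+1, (19|41)=-1; (−1)^{1·1·20}·(+1)^1·(-1)^1 = -1.
v=23: a=23^1·(≡10), b=23^1·(≡12) mod 23; (10|23)=-1, (12|23)=+1; (−1)^{1·1·11}·(-1)^1·(+1)^1 = +1.
Ram(-10015603, -110171633) = {11, 13, 19, 41, 43, ∞}; no ℚ_11-point on the conic.

[11, 13, 19, 41, 43, inf]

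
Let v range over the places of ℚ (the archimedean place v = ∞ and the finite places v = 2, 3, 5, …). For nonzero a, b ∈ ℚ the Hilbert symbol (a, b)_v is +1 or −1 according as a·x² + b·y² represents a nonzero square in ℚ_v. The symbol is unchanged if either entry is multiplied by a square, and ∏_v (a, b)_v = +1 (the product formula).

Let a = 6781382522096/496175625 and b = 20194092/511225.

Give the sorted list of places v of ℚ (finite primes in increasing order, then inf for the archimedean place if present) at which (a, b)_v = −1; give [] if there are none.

[2, 23]

(a, b) ≡ (2639, 667) mod (ℚ^×)²; places V = {2, 3, 5, 7, 11, 13, 19, 23, 29, ∞}.
(a,b)_5: α=-4, u≡1; β=-2, v≡3 (mod 5); (1|5)=+1, (3|5)=-1; sign (−1)^0·+1^-2·-1^-4 = +1.
(a,b)_∞: sgn(2639)=+, sgn(667)=+, so +1.
(a,b)_2: α=4, β=2; u≡7, v≡3 (mod 8); ε(u)ε(v)=1·1, αω(v)=4·1, βω(u)=2·0; sum ≡ 1  ⇒  -1.
(a,b)_13: α=1, u≡7; β=-2, v≡1 (mod 13); (7|13)=-1, (1|13)=+1; sign (−1)^0·-1^-2·+1^1 = +1.
(a,b)_19: α=2, u≡16; β=0, v≡12 (mod 19); (16|19)=+1, (12|19)=-1; sign (−1)^0·+1^0·-1^2 = +1.
(a,b)_23: α=2, u≡7; β=1, v≡12 (mod 23); (7|23)=-1, (12|23)=+1; sign (−1)^0·-1^1·+1^2 = -1.
(a,b)_3: α=-8, u≡2; β=2, v≡1 (mod 3); (2|3)=-1, (1|3)=+1; sign (−1)^0·-1^2·+1^-8 = +1.
(a,b)_29: α=3, u≡22; β=3, v≡28 (mod 29); (22|29)=+1, (28|29)=+1; sign (−1)^0·+1^3·+1^3 = +1.
(a,b)_11: α=-2, u≡6; β=-2, v≡6 (mod 11); (6|11)=-1, (6|11)=-1; sign (−1)^0·-1^-2·-1^-2 = +1.
(a,b)_7: α=1, u≡3; β=0, v≡2 (mod 7); (3|7)=-1, (2|7)=+1; sign (−1)^0·-1^0·+1^1 = +1.
Ram(2639, 667) = {2, 23}; no ℚ_2-point on the conic.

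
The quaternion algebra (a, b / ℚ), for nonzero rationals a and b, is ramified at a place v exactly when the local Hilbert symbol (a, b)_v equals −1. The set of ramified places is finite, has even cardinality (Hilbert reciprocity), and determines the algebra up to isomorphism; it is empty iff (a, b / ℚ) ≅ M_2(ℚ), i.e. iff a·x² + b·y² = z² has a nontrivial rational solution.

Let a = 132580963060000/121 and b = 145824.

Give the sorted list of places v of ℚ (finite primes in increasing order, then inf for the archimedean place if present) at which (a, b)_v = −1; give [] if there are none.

[2, 31]

(a, b) ≡ (34, 186) mod (ℚ^×)²; places V = {2, 3, 5, 7, 11, 13, 17, 31, ∞}.
(a,b)_11: α=-2, u≡4; β=0, v≡8 (mod 11); (4|11)=+1, (8|11)=-1; sign (−1)^0·+1^0·-1^-2 = +1.
(a,b)_13: α=2, u≡11; β=0, v≡3 (mod 13); (11|13)=-1, (3|13)=+1; sign (−1)^0·-1^0·+1^2 = +1.
(a,b)_3: α=0, u≡1; β=1, v≡2 (mod 3); (1|3)=+1, (2|3)=-1; sign (−1)^0·+1^1·-1^0 = +1.
(a,b)_31: α=2, u≡6; β=1, v≡23 (mod 31); (6|31)=-1, (23|31)=-1; sign (−1)^0·-1^1·-1^2 = -1.
(a,b)_∞: sgn(34)=+, sgn(186)=+, so +1.
(a,b)_17: α=1, u≡9; β=0, v≡15 (mod 17); (9|17)=+1, (15|17)=+1; sign (−1)^0·+1^0·+1^1 = +1.
(a,b)_5: α=4, u≡1; β=0, v≡4 (mod 5); (1|5)=+1, (4|5)=+1; sign (−1)^0·+1^0·+1^4 = +1.
(a,b)_2: α=5, β=5; u≡1, v≡5 (mod 8); ε(u)ε(v)=0·0, αω(v)=5·1, βω(u)=5·0; sum ≡ 1  ⇒  -1.
(a,b)_7: α=4, u≡3; β=2, v≡1 (mod 7); (3|7)=-1, (1|7)=+1; sign (−1)^0·-1^2·+1^4 = +1.
Ram(34, 186) = {2, 31}; no ℚ_2-point on the conic.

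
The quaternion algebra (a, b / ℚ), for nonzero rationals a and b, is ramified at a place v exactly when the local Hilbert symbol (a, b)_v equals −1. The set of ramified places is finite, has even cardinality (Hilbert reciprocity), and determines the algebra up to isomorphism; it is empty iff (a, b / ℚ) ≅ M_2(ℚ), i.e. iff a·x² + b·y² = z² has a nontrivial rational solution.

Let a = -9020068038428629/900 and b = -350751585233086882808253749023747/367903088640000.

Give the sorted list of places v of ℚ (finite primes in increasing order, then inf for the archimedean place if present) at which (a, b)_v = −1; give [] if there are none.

[7, 19, 31, inf]

Mod squares: a ≡ -10621, b ≡ -144229267. Check v ∈ {∞, 2, 3, 5, 7, 13, 17, 19, 29, 31, 37, 41, 43}.
v=19: a=19^3·(≡17), b=19^4·(≡14) mod 19; (17|19)=+1, (14|19)=-1; (−1)^{3·4·9}·(+1)^4·(-1)^3 = -1.
v=37: a=37^0·(≡24), b=37^-2·(≡10) mod 37; (24|37)=-1, (10|37)=+1; (−1)^{0·-2·18}·(-1)^-2·(+1)^0 = +1.
v=5: a=5^-2·(≡1), b=5^-4·(≡2) mod 5; (1|5)=+1, (2|5)=-1; (−1)^{-2·-4·2}·(+1)^-4·(-1)^-2 = +1.
v=17: a=17^0·(≡4), b=17^2·(≡9) mod 17; (4|17)=+1, (9|17)=+1; (−1)^{0·2·8}·(+1)^2·(+1)^0 = +1.
v=41: a=41^2·(≡40), b=41^3·(≡12) mod 41; (40|41)=+1, (12|41)=-1; (−1)^{2·3·20}·(+1)^3·(-1)^2 = +1.
v=43: a=43^1·(≡38), b=43^1·(≡28) mod 43; (38|43)=+1, (28|43)=-1; (−1)^{1·1·21}·(+1)^1·(-1)^1 = +1.
v=3: a=3^-2·(≡2), b=3^-8·(≡2) mod 3; (2|3)=-1, (2|3)=-1; (−1)^{-2·-8·1}·(-1)^-8·(-1)^-2 = +1.
v=∞: -10621 < 0 and -144229267 < 0  ⇒  (a,b)_∞ = -1.
v=13: a=13^5·(≡11), b=13^9·(≡2) mod 13; (11|13)=-1, (2|13)=-1; (−1)^{5·9·6}·(-1)^9·(-1)^5 = +1.
v=2: v_2(a)=-2, v_2(b)=-16; units ≡ 3, 5 (mod 8); ε·ε+αω+βω = 1·0+-2·1+-16·1 ≡ 0  ⇒  (a,b)_2 = +1.
v=7: a=7^2·(≡5), b=7^3·(≡1) mod 7; (5|7)=-1, (1|7)=+1; (−1)^{2·3·3}·(-1)^3·(+1)^2 = -1.
v=29: a=29^0·(≡28), b=29^1·(≡19) mod 29; (28|29)=+1, (19|29)=-1; (−1)^{0·1·14}·(+1)^1·(-1)^0 = +1.
v=31: a=31^0·(≡26), b=31^3·(≡28) mod 31; (26|31)=-1, (28|31)=+1; (−1)^{0·3·15}·(-1)^3·(+1)^0 = -1.
Ram(-10621, -144229267) = {7, 19, 31, ∞}; no ℚ_7-point on the conic.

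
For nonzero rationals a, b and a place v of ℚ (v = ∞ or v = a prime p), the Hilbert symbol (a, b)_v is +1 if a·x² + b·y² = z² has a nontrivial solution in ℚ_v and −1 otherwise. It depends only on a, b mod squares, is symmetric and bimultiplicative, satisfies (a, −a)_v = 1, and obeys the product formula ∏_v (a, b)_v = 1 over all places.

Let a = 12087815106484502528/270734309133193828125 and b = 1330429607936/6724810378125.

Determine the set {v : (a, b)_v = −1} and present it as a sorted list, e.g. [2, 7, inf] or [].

Mod squares: a ≡ 715, b ≡ 55. Check v ∈ {∞, 2, 3, 5, 7, 11, 13, 19, 47}.
v=3: a=3^-8·(≡1), b=3^-2·(≡1) mod 3; (1|3)=+1, (1|3)=+1; (−1)^{-8·-2·1}·(+1)^-2·(+1)^-8 = +1.
v=2: v_2(a)=18, v_2(b)=14; units ≡ 3, 7 (mod 8); ε·ε+αω+βω = 1·1+18·0+14·1 ≡ 1  ⇒  (a,b)_2 = -1.
v=11: a=11^5·(≡6), b=11^3·(≡1) mod 11; (6|11)=-1, (1|11)=+1; (−1)^{5·3·5}·(-1)^3·(+1)^5 = +1.
v=19: a=19^4·(≡12), b=19^2·(≡1) mod 19; (12|19)=-1, (1|19)=+1; (−1)^{4·2·9}·(-1)^2·(+1)^4 = +1.
v=7: a=7^-2·(≡1), b=7^-2·(≡6) mod 7; (1|7)=+1, (6|7)=-1; (−1)^{-2·-2·3}·(+1)^-2·(-1)^-2 = +1.
v=5: a=5^-7·(≡3), b=5^-5·(≡1) mod 5; (3|5)=-1, (1|5)=+1; (−1)^{-7·-5·2}·(-1)^-5·(+1)^-7 = -1.
v=13: a=13^3·(≡10), b=13^2·(≡12) mod 13; (10|13)=+1, (12|13)=+1; (−1)^{3·2·6}·(+1)^2·(+1)^3 = +1.
v=47: a=47^-6·(≡10), b=47^-4·(≡1) mod 47; (10|47)=-1, (1|47)=+1; (−1)^{-6·-4·23}·(-1)^-4·(+1)^-6 = +1.
v=∞: 715 > 0 and 55 > 0  ⇒  (a,b)_∞ = +1.
(715, 55 / ℚ) ramifies at {2, 5}: a division algebra.

[2, 5]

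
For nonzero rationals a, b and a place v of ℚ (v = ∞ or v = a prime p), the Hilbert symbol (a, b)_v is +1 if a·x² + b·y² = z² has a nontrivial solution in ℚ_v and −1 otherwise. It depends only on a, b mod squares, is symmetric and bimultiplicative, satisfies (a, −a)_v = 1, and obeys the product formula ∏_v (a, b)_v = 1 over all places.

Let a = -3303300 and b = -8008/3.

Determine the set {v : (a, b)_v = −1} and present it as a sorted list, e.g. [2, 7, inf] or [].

[3, 7, 11, inf]

(a, b) ≡ (-273, -6006) mod (ℚ^×)²; places V = {2, 3, 5, 7, 11, 13, ∞}.
(a,b)_3: α=1, u≡2; β=-1, v≡2 (mod 3); (2|3)=-1, (2|3)=-1; sign (−1)^1·-1^-1·-1^1 = -1.
(a,b)_∞: sgn(-273)=−, sgn(-6006)=−, so -1.
(a,b)_11: α=2, u≡2; β=1, v≡3 (mod 11); (2|11)=-1, (3|11)=+1; sign (−1)^0·-1^1·+1^2 = -1.
(a,b)_13: α=1, u≡11; β=1, v≡7 (mod 13); (11|13)=-1, (7|13)=-1; sign (−1)^0·-1^1·-1^1 = +1.
(a,b)_7: α=1, u≡5; β=1, v≡6 (mod 7); (5|7)=-1, (6|7)=-1; sign (−1)^1·-1^1·-1^1 = -1.
(a,b)_5: α=2, u≡3; β=0, v≡4 (mod 5); (3|5)=-1, (4|5)=+1; sign (−1)^0·-1^0·+1^2 = +1.
(a,b)_2: α=2, β=3; u≡7, v≡5 (mod 8); ε(u)ε(v)=1·0, αω(v)=2·1, βω(u)=3·0; sum ≡ 0  ⇒  +1.
(-273, -6006 / ℚ) ramifies at {3, 7, 11, ∞}: a division algebra.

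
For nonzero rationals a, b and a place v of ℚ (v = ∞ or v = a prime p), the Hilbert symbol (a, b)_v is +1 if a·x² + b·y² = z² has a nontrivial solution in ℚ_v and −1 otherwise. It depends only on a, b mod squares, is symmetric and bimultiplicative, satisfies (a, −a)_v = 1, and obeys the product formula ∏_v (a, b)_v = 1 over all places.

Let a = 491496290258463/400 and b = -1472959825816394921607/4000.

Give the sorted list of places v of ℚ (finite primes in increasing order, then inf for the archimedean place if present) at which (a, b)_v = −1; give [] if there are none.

(a, b) ≡ (87, -7030) mod (ℚ^×)²; places V = {2, 3, 5, 7, 19, 23, 29, 37, ∞}.
(a,b)_∞: sgn(87)=+, sgn(-7030)=−, so +1.
(a,b)_29: α=1, u≡10; β=2, v≡15 (mod 29); (10|29)=-1, (15|29)=-1; sign (−1)^0·-1^2·-1^1 = -1.
(a,b)_23: α=2, u≡8; β=2, v≡18 (mod 23); (8|23)=+1, (18|23)=+1; sign (−1)^0·+1^2·+1^2 = +1.
(a,b)_19: α=2, u≡11; β=3, v≡2 (mod 19); (11|19)=+1, (2|19)=-1; sign (−1)^0·+1^3·-1^2 = +1.
(a,b)_2: α=-4, β=-5; u≡7, v≡5 (mod 8); ε(u)ε(v)=1·0, αω(v)=-4·1, βω(u)=-5·0; sum ≡ 0  ⇒  +1.
(a,b)_7: α=4, u≡6; β=6, v≡3 (mod 7); (6|7)=-1, (3|7)=-1; sign (−1)^0·-1^6·-1^4 = +1.
(a,b)_5: α=-2, u≡3; β=-3, v≡4 (mod 5); (3|5)=-1, (4|5)=+1; sign (−1)^0·-1^-3·+1^-2 = -1.
(a,b)_3: α=3, u≡2; β=4, v≡2 (mod 3); (2|3)=-1, (2|3)=-1; sign (−1)^0·-1^4·-1^3 = -1.
(a,b)_37: α=2, u≡20; β=3, v≡29 (mod 37); (20|37)=-1, (29|37)=-1; sign (−1)^0·-1^3·-1^2 = -1.
Ram(87, -7030) = {3, 5, 29, 37}; no ℚ_3-point on the conic.

[3, 5, 29, 37]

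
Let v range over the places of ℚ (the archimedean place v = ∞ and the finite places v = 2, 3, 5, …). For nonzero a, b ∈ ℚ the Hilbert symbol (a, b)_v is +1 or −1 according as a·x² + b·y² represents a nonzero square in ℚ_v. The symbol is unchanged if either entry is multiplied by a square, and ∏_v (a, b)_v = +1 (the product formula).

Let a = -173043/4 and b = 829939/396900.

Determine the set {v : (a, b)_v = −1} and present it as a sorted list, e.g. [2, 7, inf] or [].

[13, 29]

Mod squares: a ≡ -19227, b ≡ 19. Check v ∈ {∞, 2, 3, 5, 7, 11, 13, 17, 19, 29}.
v=29: a=29^1·(≡9), b=29^0·(≡27) mod 29; (9|29)=+1, (27|29)=-1; (−1)^{1·0·14}·(+1)^0·(-1)^1 = -1.
v=3: a=3^3·(≡2), b=3^-4·(≡1) mod 3; (2|3)=-1, (1|3)=+1; (−1)^{3·-4·1}·(-1)^-4·(+1)^3 = +1.
v=∞: -19227 < 0 and 19 > 0  ⇒  (a,b)_∞ = +1.
v=7: a=7^0·(≡1), b=7^-2·(≡5) mod 7; (1|7)=+1, (5|7)=-1; (−1)^{0·-2·3}·(+1)^-2·(-1)^0 = +1.
v=13: a=13^1·(≡10), b=13^0·(≡11) mod 13; (10|13)=+1, (11|13)=-1; (−1)^{1·0·6}·(+1)^0·(-1)^1 = -1.
v=2: v_2(a)=-2, v_2(b)=-2; units ≡ 5, 3 (mod 8); ε·ε+αω+βω = 0·1+-2·1+-2·1 ≡ 0  ⇒  (a,b)_2 = +1.
v=5: a=5^0·(≡3), b=5^-2·(≡4) mod 5; (3|5)=-1, (4|5)=+1; (−1)^{0·-2·2}·(-1)^-2·(+1)^0 = +1.
v=11: a=11^0·(≡5), b=11^2·(≡8) mod 11; (5|11)=+1, (8|11)=-1; (−1)^{0·2·5}·(+1)^2·(-1)^0 = +1.
v=19: a=19^0·(≡7), b=19^3·(≡5) mod 19; (7|19)=+1, (5|19)=+1; (−1)^{0·3·9}·(+1)^3·(+1)^0 = +1.
v=17: a=17^1·(≡1), b=17^0·(≡16) mod 17; (1|17)=+1, (16|17)=+1; (−1)^{1·0·8}·(+1)^0·(+1)^1 = +1.
|Ram(-19227, 19)| = 2, even; anisotropic at {13, 29}.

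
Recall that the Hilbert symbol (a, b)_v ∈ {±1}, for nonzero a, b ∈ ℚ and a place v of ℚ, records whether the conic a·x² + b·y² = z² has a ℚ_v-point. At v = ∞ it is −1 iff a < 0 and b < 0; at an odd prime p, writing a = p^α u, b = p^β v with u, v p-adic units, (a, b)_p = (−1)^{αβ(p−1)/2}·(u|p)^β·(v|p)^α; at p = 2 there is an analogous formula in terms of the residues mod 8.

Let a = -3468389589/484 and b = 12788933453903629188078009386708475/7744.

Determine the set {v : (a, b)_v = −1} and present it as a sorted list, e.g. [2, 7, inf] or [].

[2, 7, 17, 19, 23, 29, 31, 43]

Mod squares: a ≡ -7864829, b ≡ 82421478811. Check v ∈ {∞, 2, 3, 5, 7, 11, 17, 19, 23, 29, 31, 41, 43, 53}.
v=17: a=17^1·(≡2), b=17^3·(≡7) mod 17; (2|17)=+1, (7|17)=-1; (−1)^{1·3·8}·(+1)^3·(-1)^1 = -1.
v=29: a=29^1·(≡5), b=29^3·(≡11) mod 29; (5|29)=+1, (11|29)=-1; (−1)^{1·3·14}·(+1)^3·(-1)^1 = -1.
v=53: a=53^1·(≡17), b=53^4·(≡15) mod 53; (17|53)=+1, (15|53)=+1; (−1)^{1·4·26}·(+1)^4·(+1)^1 = +1.
v=7: a=7^3·(≡4), b=7^5·(≡2) mod 7; (4|7)=+1, (2|7)=+1; (−1)^{3·5·3}·(+1)^5·(+1)^3 = -1.
v=∞: -7864829 < 0 and 82421478811 > 0  ⇒  (a,b)_∞ = +1.
v=23: a=23^0·(≡15), b=23^1·(≡9) mod 23; (15|23)=-1, (9|23)=+1; (−1)^{0·1·11}·(-1)^1·(+1)^0 = -1.
v=31: a=31^0·(≡21), b=31^1·(≡19) mod 31; (21|31)=-1, (19|31)=+1; (−1)^{0·1·15}·(-1)^1·(+1)^0 = -1.
v=41: a=41^0·(≡36), b=41^1·(≡2) mod 41; (36|41)=+1, (2|41)=+1; (−1)^{0·1·20}·(+1)^1·(+1)^0 = +1.
v=19: a=19^0·(≡18), b=19^1·(≡14) mod 19; (18|19)=-1, (14|19)=-1; (−1)^{0·1·9}·(-1)^1·(-1)^0 = -1.
v=43: a=43^1·(≡19), b=43^3·(≡5) mod 43; (19|43)=-1, (5|43)=-1; (−1)^{1·3·21}·(-1)^3·(-1)^1 = -1.
v=3: a=3^2·(≡1), b=3^6·(≡1) mod 3; (1|3)=+1, (1|3)=+1; (−1)^{2·6·1}·(+1)^6·(+1)^2 = +1.
v=5: a=5^0·(≡4), b=5^2·(≡1) mod 5; (4|5)=+1, (1|5)=+1; (−1)^{0·2·2}·(+1)^2·(+1)^0 = +1.
v=2: v_2(a)=-2, v_2(b)=-6; units ≡ 3, 3 (mod 8); ε·ε+αω+βω = 1·1+-2·1+-6·1 ≡ 1  ⇒  (a,b)_2 = -1.
v=11: a=11^-2·(≡7), b=11^-2·(≡5) mod 11; (7|11)=-1, (5|11)=+1; (−1)^{-2·-2·5}·(-1)^-2·(+1)^-2 = +1.
Ram(-7864829, 82421478811) = {2, 7, 17, 19, 23, 29, 31, 43}; no ℚ_2-point on the conic.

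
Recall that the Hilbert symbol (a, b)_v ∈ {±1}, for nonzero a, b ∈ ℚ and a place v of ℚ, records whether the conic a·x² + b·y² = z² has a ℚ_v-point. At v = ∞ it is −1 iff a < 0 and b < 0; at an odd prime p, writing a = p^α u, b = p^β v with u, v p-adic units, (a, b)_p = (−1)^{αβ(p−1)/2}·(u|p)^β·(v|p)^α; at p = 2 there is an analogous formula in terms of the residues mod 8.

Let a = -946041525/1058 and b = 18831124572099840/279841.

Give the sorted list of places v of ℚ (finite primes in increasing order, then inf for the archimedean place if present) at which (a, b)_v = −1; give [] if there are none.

Mod squares: a ≡ -858, b ≡ 85085. Check v ∈ {∞, 2, 3, 5, 7, 11, 13, 17, 23}.
v=7: a=7^0·(≡5), b=7^1·(≡5) mod 7; (5|7)=-1, (5|7)=-1; (−1)^{0·1·3}·(-1)^1·(-1)^0 = -1.
v=17: a=17^0·(≡15), b=17^1·(≡5) mod 17; (15|17)=+1, (5|17)=-1; (−1)^{0·1·8}·(+1)^1·(-1)^0 = +1.
v=3: a=3^7·(≡2), b=3^10·(≡2) mod 3; (2|3)=-1, (2|3)=-1; (−1)^{7·10·1}·(-1)^10·(-1)^7 = -1.
v=2: v_2(a)=-1, v_2(b)=8; units ≡ 3, 5 (mod 8); ε·ε+αω+βω = 1·0+-1·1+8·1 ≡ 1  ⇒  (a,b)_2 = -1.
v=∞: -858 < 0 and 85085 > 0  ⇒  (a,b)_∞ = +1.
v=13: a=13^1·(≡3), b=13^1·(≡6) mod 13; (3|13)=+1, (6|13)=-1; (−1)^{1·1·6}·(+1)^1·(-1)^1 = -1.
v=11: a=11^3·(≡6), b=11^5·(≡6) mod 11; (6|11)=-1, (6|11)=-1; (−1)^{3·5·5}·(-1)^5·(-1)^3 = -1.
v=5: a=5^2·(≡3), b=5^1·(≡3) mod 5; (3|5)=-1, (3|5)=-1; (−1)^{2·1·2}·(-1)^1·(-1)^2 = -1.
v=23: a=23^-2·(≡9), b=23^-4·(≡12) mod 23; (9|23)=+1, (12|23)=+1; (−1)^{-2·-4·11}·(+1)^-4·(+1)^-2 = +1.
Ram(-858, 85085) = {2, 3, 5, 7, 11, 13}; no ℚ_2-point on the conic.

[2, 3, 5, 7, 11, 13]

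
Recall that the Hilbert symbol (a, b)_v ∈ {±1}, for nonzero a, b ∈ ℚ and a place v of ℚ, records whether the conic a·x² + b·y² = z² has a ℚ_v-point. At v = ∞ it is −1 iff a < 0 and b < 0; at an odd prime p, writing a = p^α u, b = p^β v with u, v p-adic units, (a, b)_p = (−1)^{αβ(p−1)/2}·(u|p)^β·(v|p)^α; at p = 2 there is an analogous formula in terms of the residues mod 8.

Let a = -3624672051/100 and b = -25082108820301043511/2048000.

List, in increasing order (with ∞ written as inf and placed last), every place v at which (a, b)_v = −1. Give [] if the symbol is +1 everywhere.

(a, b) ≡ (-167739, -1155) mod (ℚ^×)²; places V = {2, 3, 5, 7, 11, 13, 17, 23, ∞}.
(a,b)_13: α=1, u≡2; β=2, v≡8 (mod 13); (2|13)=-1, (8|13)=-1; sign (−1)^0·-1^2·-1^1 = -1.
(a,b)_2: α=-2, β=-14; u≡5, v≡5 (mod 8); ε(u)ε(v)=0·0, αω(v)=-2·1, βω(u)=-14·1; sum ≡ 0  ⇒  +1.
(a,b)_7: α=4, u≡2; β=9, v≡3 (mod 7); (2|7)=+1, (3|7)=-1; sign (−1)^0·+1^9·-1^4 = +1.
(a,b)_11: α=1, u≡7; β=1, v≡3 (mod 11); (7|11)=-1, (3|11)=+1; sign (−1)^1·-1^1·+1^1 = +1.
(a,b)_17: α=1, u≡7; β=2, v≡4 (mod 17); (7|17)=-1, (4|17)=+1; sign (−1)^0·-1^2·+1^1 = +1.
(a,b)_23: α=1, u≡20; β=2, v≡8 (mod 23); (20|23)=-1, (8|23)=+1; sign (−1)^0·-1^2·+1^1 = +1.
(a,b)_3: α=3, u≡1; β=7, v≡2 (mod 3); (1|3)=+1, (2|3)=-1; sign (−1)^1·+1^7·-1^3 = +1.
(a,b)_5: α=-2, u≡1; β=-3, v≡1 (mod 5); (1|5)=+1, (1|5)=+1; sign (−1)^0·+1^-3·+1^-2 = +1.
(a,b)_∞: sgn(-167739)=−, sgn(-1155)=−, so -1.
(-167739, -1155 / ℚ) ramifies at {13, ∞}: a division algebra.

[13, inf]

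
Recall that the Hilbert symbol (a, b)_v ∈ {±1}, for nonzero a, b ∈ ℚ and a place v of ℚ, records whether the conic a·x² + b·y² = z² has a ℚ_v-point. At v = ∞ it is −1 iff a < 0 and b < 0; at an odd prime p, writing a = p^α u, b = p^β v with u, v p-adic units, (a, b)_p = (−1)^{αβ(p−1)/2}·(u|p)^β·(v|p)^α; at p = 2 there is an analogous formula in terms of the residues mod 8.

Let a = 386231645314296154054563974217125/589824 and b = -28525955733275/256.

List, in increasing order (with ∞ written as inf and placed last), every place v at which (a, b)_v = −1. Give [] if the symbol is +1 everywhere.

(a, b) ≡ (242165, -55799219) mod (ℚ^×)²; places V = {2, 3, 5, 7, 11, 13, 17, 19, 23, 29, 37, ∞}.
(a,b)_11: α=5, u≡4; β=2, v≡10 (mod 11); (4|11)=+1, (10|11)=-1; sign (−1)^0·+1^2·-1^5 = -1.
(a,b)_13: α=4, u≡4; β=2, v≡5 (mod 13); (4|13)=+1, (5|13)=-1; sign (−1)^0·+1^2·-1^4 = +1.
(a,b)_19: α=2, u≡3; β=1, v≡8 (mod 19); (3|19)=-1, (8|19)=-1; sign (−1)^0·-1^1·-1^2 = -1.
(a,b)_17: α=3, u≡2; β=1, v≡2 (mod 17); (2|17)=+1, (2|17)=+1; sign (−1)^0·+1^1·+1^3 = +1.
(a,b)_29: α=2, u≡12; β=1, v≡3 (mod 29); (12|29)=-1, (3|29)=-1; sign (−1)^0·-1^1·-1^2 = -1.
(a,b)_7: α=5, u≡1; β=1, v≡6 (mod 7); (1|7)=+1, (6|7)=-1; sign (−1)^1·+1^1·-1^5 = +1.
(a,b)_37: α=3, u≡30; β=1, v≡7 (mod 37); (30|37)=+1, (7|37)=+1; sign (−1)^0·+1^1·+1^3 = +1.
(a,b)_23: α=2, u≡14; β=1, v≡21 (mod 23); (14|23)=-1, (21|23)=-1; sign (−1)^0·-1^1·-1^2 = -1.
(a,b)_3: α=-2, u≡2; β=0, v≡1 (mod 3); (2|3)=-1, (1|3)=+1; sign (−1)^0·-1^0·+1^-2 = +1.
(a,b)_2: α=-16, β=-8; u≡5, v≡5 (mod 8); ε(u)ε(v)=0·0, αω(v)=-16·1, βω(u)=-8·1; sum ≡ 0  ⇒  +1.
(a,b)_∞: sgn(242165)=+, sgn(-55799219)=−, so +1.
(a,b)_5: α=3, u≡3; β=2, v≡4 (mod 5); (3|5)=-1, (4|5)=+1; sign (−1)^0·-1^2·+1^3 = +1.
|Ram(242165, -55799219)| = 4, even; anisotropic at {11, 19, 23, 29}.

[11, 19, 23, 29]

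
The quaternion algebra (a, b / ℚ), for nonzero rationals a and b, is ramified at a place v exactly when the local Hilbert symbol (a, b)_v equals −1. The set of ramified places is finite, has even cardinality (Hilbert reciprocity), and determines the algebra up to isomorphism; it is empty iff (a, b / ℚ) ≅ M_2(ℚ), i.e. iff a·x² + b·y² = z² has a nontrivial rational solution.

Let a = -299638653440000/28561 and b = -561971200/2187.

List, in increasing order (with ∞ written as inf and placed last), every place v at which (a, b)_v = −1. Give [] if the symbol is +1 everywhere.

(a, b) ≡ (-29, -21) mod (ℚ^×)²; places V = {2, 3, 5, 7, 13, 29, 41, ∞}.
(a,b)_13: α=-4, u≡9; β=0, v≡5 (mod 13); (9|13)=+1, (5|13)=-1; sign (−1)^0·+1^0·-1^-4 = +1.
(a,b)_7: α=4, u≡5; β=3, v≡2 (mod 7); (5|7)=-1, (2|7)=+1; sign (−1)^0·-1^3·+1^4 = -1.
(a,b)_29: α=1, u≡23; β=0, v≡26 (mod 29); (23|29)=+1, (26|29)=-1; sign (−1)^0·+1^0·-1^1 = -1.
(a,b)_∞: sgn(-29)=−, sgn(-21)=−, so -1.
(a,b)_5: α=4, u≡1; β=2, v≡1 (mod 5); (1|5)=+1, (1|5)=+1; sign (−1)^0·+1^2·+1^4 = +1.
(a,b)_41: α=2, u≡34; β=0, v≡4 (mod 41); (34|41)=-1, (4|41)=+1; sign (−1)^0·-1^0·+1^2 = +1.
(a,b)_3: α=0, u≡1; β=-7, v≡2 (mod 3); (1|3)=+1, (2|3)=-1; sign (−1)^0·+1^-7·-1^0 = +1.
(a,b)_2: α=12, β=16; u≡3, v≡3 (mod 8); ε(u)ε(v)=1·1, αω(v)=12·1, βω(u)=16·1; sum ≡ 1  ⇒  -1.
Ram(-29, -21) = {2, 7, 29, ∞}; no ℚ_2-point on the conic.

[2, 7, 29, inf]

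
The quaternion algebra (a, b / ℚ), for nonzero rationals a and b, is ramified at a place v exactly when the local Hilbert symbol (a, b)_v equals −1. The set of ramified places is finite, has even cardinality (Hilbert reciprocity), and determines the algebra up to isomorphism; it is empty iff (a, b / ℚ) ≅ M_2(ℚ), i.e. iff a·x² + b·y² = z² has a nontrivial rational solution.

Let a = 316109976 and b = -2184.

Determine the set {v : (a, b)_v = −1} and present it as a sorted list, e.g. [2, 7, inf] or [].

[7, 31]

Mod squares: a ≡ 1612806, b ≡ -546. Check v ∈ {∞, 2, 3, 7, 13, 23, 29, 31}.
v=23: a=23^1·(≡9), b=23^0·(≡1) mod 23; (9|23)=+1, (1|23)=+1; (−1)^{1·0·11}·(+1)^0·(+1)^1 = +1.
v=7: a=7^2·(≡3), b=7^1·(≡3) mod 7; (3|7)=-1, (3|7)=-1; (−1)^{2·1·3}·(-1)^1·(-1)^2 = -1.
v=∞: 1612806 > 0 and -546 < 0  ⇒  (a,b)_∞ = +1.
v=3: a=3^1·(≡2), b=3^1·(≡1) mod 3; (2|3)=-1, (1|3)=+1; (−1)^{1·1·1}·(-1)^1·(+1)^1 = +1.
v=29: a=29^1·(≡27), b=29^0·(≡20) mod 29; (27|29)=-1, (20|29)=+1; (−1)^{1·0·14}·(-1)^0·(+1)^1 = +1.
v=13: a=13^1·(≡3), b=13^1·(≡1) mod 13; (3|13)=+1, (1|13)=+1; (−1)^{1·1·6}·(+1)^1·(+1)^1 = +1.
v=2: v_2(a)=3, v_2(b)=3; units ≡ 3, 7 (mod 8); ε·ε+αω+βω = 1·1+3·0+3·1 ≡ 0  ⇒  (a,b)_2 = +1.
v=31: a=31^1·(≡18), b=31^0·(≡17) mod 31; (18|31)=+1, (17|31)=-1; (−1)^{1·0·15}·(+1)^0·(-1)^1 = -1.
(1612806, -546 / ℚ) ramifies at {7, 31}: a division algebra.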